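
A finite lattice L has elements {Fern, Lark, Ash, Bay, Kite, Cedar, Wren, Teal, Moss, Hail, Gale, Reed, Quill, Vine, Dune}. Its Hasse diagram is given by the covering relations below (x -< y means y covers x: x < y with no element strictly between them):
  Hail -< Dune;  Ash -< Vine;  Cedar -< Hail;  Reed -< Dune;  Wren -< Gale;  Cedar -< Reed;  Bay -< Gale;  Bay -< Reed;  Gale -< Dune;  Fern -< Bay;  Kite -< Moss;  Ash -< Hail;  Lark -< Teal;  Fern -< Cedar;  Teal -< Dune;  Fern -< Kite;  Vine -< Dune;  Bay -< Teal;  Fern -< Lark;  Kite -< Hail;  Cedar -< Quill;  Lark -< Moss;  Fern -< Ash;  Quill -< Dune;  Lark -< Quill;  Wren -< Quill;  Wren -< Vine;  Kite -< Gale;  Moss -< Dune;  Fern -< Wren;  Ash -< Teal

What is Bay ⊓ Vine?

Common lower bounds of {Bay, Vine}: Fern.
The greatest among these is Fern.

Fern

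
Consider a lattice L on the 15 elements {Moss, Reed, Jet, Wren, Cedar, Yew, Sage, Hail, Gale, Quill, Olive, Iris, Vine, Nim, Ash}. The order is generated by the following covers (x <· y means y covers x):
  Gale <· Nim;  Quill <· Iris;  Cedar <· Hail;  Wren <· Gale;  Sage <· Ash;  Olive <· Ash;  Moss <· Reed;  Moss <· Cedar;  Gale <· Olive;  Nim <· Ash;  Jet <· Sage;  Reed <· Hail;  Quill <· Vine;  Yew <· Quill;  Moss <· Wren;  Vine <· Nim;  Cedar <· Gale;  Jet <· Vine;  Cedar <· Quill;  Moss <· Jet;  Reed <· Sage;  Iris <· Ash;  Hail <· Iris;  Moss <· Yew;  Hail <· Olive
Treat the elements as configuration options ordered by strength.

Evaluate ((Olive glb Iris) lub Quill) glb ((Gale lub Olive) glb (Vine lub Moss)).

Cedar

Olive ∧ Iris = Hail
Hail ∨ Quill = Iris
Gale ∨ Olive = Olive
Vine ∨ Moss = Vine
Olive ∧ Vine = Cedar
Iris ∧ Cedar = Cedar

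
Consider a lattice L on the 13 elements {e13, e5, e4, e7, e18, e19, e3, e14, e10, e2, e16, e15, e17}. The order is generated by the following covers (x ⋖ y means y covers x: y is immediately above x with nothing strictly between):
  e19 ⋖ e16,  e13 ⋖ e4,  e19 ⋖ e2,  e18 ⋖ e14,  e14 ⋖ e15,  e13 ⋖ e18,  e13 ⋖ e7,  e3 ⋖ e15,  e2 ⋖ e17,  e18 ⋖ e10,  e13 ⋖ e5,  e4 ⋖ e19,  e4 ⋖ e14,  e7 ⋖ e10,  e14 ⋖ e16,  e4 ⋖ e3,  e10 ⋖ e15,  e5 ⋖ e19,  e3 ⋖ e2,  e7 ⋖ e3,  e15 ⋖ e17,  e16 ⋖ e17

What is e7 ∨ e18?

e10

Common upper bounds of {e7, e18}: e10, e15, e17.
The least among these is e10.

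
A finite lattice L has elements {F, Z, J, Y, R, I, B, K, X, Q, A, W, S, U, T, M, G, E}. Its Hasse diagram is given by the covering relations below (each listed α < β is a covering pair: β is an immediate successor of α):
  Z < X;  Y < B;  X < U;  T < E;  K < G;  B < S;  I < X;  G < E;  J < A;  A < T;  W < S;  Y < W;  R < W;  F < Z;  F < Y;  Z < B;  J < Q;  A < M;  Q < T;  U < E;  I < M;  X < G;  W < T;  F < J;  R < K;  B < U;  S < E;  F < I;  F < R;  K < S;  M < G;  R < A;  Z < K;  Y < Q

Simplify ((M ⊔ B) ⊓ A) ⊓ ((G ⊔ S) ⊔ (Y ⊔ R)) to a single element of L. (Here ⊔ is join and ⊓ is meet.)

A

M ∨ B = E
E ∧ A = A
G ∨ S = E
Y ∨ R = W
E ∨ W = E
A ∧ E = A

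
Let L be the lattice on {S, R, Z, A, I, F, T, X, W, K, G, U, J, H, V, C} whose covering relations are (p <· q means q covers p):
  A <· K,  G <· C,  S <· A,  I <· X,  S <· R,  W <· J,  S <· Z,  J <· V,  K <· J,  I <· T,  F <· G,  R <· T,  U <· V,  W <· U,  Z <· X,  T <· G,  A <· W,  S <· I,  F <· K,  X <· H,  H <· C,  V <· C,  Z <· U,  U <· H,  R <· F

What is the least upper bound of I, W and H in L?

Common upper bounds of {I, W, H}: C, H.
The least among these is H.

H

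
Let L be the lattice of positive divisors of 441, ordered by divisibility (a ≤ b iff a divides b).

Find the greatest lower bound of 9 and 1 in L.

Common lower bounds of {9, 1}: 1.
The greatest among these is 1.

1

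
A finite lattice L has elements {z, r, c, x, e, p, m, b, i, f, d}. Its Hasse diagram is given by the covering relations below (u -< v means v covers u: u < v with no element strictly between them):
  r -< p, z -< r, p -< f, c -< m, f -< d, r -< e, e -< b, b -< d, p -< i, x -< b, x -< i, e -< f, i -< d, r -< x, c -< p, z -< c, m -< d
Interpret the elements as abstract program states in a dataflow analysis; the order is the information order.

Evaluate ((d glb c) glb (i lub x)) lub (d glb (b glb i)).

d ∧ c = c
i ∨ x = i
c ∧ i = c
b ∧ i = x
d ∧ x = x
c ∨ x = i

i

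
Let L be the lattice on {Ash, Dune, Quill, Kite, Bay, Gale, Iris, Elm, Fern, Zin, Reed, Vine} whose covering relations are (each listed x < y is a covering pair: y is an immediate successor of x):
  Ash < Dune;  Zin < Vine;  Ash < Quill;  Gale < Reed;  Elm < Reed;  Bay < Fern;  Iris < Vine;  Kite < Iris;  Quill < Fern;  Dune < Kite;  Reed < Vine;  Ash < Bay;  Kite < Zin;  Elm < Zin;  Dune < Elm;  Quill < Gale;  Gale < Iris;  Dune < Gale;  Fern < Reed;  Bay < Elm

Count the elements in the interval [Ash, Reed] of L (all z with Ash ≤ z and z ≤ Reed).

8

The interval [Ash, Reed] = {Ash, Bay, Dune, Elm, Fern, Gale, Quill, Reed}, which has 8 elements.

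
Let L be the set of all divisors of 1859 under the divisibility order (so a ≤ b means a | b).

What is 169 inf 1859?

In the divisibility order, the meet is the greatest common divisor: gcd(169, 1859) = 169.

169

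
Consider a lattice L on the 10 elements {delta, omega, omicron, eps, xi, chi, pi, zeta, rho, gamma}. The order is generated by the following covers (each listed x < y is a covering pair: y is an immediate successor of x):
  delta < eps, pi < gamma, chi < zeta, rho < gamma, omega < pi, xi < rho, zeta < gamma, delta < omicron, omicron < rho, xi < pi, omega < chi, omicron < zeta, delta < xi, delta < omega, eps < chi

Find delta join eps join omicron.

zeta

Common upper bounds of {delta, eps, omicron}: gamma, zeta.
The least among these is zeta.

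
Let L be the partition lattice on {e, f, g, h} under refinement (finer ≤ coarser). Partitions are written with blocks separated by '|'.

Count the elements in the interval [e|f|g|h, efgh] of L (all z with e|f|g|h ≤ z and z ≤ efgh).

The interval [e|f|g|h, efgh] = {efgh, efg|h, efh|g, ef|gh, ef|g|h, egh|f, eg|fh, eg|f|h, eh|fg, eh|f|g, e|fgh, e|fg|h, e|fh|g, e|f|gh, e|f|g|h}, which has 15 elements.

15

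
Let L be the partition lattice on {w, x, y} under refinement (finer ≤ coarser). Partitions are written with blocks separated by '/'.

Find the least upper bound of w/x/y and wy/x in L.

The join of w/x/y and wy/x merges any blocks that overlap across the partitions, giving wy/x.

wy/x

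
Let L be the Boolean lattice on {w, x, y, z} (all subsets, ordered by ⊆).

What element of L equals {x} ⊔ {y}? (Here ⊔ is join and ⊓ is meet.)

{x,y}

{x} ∨ {y} = {x,y}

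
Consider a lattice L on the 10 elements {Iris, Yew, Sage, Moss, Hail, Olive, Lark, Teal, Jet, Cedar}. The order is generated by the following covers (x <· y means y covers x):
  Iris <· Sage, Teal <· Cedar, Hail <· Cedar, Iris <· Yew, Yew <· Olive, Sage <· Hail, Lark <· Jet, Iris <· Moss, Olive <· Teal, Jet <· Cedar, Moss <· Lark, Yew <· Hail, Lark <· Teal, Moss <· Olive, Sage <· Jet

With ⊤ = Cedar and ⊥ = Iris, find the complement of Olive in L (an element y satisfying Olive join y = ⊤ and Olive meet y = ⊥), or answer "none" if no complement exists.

Sage

Need y with Olive ∨ y = Cedar and Olive ∧ y = Iris.
Checking each element gives: Sage.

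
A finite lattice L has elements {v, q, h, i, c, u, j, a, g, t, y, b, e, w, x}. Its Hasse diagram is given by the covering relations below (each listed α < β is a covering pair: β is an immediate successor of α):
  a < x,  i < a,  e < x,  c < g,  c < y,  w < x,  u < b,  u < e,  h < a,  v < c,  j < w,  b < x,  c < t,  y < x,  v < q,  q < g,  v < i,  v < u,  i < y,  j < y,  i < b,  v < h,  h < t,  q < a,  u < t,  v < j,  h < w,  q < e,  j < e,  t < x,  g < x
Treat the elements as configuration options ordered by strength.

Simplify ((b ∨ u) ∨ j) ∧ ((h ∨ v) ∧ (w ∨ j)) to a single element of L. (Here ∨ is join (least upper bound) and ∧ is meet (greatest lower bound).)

h

b ∨ u = b
b ∨ j = x
h ∨ v = h
w ∨ j = w
h ∧ w = h
x ∧ h = h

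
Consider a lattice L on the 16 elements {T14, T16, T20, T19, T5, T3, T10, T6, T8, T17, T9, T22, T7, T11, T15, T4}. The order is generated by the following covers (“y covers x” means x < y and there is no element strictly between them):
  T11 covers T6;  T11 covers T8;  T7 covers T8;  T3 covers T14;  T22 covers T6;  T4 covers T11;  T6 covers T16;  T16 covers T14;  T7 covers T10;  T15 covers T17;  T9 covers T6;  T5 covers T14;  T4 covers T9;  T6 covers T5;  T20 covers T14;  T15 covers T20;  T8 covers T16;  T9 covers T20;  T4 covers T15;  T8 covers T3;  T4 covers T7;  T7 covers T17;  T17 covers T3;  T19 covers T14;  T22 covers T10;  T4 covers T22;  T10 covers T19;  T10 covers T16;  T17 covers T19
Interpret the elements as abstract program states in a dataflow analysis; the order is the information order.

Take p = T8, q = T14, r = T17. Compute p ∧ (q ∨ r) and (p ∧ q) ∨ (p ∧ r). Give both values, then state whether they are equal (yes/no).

T3; T3; yes

q ∨ r = T17, so p ∧ (q ∨ r) = T8 ∧ T17 = T3.
p ∧ q = T14 and p ∧ r = T3, so (p ∧ q) ∨ (p ∧ r) = T14 ∨ T3 = T3.
Equal: yes.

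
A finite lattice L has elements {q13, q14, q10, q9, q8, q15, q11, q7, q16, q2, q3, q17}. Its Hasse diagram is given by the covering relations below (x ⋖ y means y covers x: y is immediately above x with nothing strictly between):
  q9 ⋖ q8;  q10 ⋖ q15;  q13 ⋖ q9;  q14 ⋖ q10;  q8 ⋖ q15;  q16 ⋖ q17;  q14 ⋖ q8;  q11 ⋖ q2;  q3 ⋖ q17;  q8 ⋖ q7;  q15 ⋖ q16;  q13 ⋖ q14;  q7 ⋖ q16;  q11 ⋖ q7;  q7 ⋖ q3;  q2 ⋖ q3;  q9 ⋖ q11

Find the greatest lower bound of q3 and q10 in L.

Common lower bounds of {q3, q10}: q13, q14.
The greatest among these is q14.

q14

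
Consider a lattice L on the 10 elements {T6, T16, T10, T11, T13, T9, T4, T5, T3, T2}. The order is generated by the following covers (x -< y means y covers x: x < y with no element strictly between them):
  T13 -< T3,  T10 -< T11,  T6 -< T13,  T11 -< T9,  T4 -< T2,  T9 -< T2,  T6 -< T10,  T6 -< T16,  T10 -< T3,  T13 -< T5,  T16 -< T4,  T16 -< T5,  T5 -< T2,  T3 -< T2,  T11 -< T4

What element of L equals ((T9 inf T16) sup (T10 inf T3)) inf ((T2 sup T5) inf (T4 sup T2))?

T10

T9 ∧ T16 = T6
T10 ∧ T3 = T10
T6 ∨ T10 = T10
T2 ∨ T5 = T2
T4 ∨ T2 = T2
T2 ∧ T2 = T2
T10 ∧ T2 = T10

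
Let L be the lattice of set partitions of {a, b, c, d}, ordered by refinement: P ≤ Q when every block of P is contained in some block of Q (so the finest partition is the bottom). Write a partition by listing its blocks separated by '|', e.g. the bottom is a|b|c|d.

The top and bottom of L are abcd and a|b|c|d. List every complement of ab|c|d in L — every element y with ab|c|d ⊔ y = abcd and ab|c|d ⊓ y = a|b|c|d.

Need y with ab|c|d ∨ y = abcd and ab|c|d ∧ y = a|b|c|d.
Checking each element gives: acd|b, ac|bd, ad|bc, a|bcd.

acd|b, ac|bd, ad|bc, a|bcd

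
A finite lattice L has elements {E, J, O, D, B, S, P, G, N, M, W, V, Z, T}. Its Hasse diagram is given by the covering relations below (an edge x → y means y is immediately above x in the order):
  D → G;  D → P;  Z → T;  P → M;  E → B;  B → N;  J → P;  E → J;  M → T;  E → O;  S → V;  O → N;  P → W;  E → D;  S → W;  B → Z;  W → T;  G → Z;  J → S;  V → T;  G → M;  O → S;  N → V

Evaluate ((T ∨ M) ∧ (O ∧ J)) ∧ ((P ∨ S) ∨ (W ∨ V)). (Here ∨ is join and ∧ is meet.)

T ∨ M = T
O ∧ J = E
T ∧ E = E
P ∨ S = W
W ∨ V = T
W ∨ T = T
E ∧ T = E

E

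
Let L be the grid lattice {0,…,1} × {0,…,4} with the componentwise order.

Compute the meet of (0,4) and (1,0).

(0,0)

In a product of chains, the meet is componentwise min, giving (0,0).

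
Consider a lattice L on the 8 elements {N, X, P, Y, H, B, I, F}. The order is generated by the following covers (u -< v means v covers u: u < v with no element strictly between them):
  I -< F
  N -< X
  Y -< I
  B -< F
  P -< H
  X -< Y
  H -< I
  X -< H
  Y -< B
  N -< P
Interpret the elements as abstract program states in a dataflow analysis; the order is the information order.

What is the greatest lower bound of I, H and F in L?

H

Common lower bounds of {I, H, F}: H, N, P, X.
The greatest among these is H.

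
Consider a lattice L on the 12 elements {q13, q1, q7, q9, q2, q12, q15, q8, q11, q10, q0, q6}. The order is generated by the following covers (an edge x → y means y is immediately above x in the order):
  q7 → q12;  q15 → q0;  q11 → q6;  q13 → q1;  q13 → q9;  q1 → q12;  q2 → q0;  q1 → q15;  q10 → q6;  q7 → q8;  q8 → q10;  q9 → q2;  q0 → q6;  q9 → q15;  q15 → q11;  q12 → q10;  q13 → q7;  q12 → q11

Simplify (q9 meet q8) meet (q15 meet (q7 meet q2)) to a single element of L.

q13

q9 ∧ q8 = q13
q7 ∧ q2 = q13
q15 ∧ q13 = q13
q13 ∧ q13 = q13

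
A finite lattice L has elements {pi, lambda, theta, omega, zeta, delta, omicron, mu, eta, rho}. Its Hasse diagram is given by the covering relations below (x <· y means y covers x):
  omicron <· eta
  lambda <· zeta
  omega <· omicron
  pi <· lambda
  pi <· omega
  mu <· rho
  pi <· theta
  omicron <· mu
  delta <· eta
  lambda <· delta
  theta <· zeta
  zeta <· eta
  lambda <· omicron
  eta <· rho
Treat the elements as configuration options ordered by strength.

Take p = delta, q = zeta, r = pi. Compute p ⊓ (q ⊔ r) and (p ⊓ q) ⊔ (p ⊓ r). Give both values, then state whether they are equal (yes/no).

q ⊔ r = zeta, so p ⊓ (q ⊔ r) = delta ⊓ zeta = lambda.
p ⊓ q = lambda and p ⊓ r = pi, so (p ⊓ q) ⊔ (p ⊓ r) = lambda ⊔ pi = lambda.
Equal: yes.

lambda; lambda; yes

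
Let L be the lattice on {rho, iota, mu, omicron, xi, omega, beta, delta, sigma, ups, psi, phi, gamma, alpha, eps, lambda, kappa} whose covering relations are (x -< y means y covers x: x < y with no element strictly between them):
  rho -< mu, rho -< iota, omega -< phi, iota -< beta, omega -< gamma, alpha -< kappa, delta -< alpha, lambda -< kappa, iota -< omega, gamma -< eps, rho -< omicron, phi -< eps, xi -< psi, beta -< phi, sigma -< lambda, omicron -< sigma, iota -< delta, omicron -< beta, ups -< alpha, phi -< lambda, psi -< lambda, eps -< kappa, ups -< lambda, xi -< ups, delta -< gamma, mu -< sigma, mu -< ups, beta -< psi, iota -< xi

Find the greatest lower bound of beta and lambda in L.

Common lower bounds of {beta, lambda}: beta, iota, omicron, rho.
The greatest among these is beta.

beta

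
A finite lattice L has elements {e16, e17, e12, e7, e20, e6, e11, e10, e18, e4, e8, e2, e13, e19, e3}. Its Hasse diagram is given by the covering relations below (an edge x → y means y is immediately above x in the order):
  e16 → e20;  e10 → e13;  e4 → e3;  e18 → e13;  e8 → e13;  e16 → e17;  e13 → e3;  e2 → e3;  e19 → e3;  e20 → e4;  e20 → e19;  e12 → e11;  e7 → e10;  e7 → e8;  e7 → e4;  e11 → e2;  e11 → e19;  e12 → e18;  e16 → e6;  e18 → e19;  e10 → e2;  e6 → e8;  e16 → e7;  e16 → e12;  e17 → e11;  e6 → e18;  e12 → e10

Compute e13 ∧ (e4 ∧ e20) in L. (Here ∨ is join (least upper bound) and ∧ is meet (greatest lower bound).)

e16

e4 ∧ e20 = e20
e13 ∧ e20 = e16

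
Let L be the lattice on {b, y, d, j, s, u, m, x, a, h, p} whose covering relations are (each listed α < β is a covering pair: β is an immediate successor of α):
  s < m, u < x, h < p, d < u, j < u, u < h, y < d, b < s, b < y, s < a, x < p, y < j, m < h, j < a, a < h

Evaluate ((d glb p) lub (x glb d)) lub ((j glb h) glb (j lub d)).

u

d ∧ p = d
x ∧ d = d
d ∨ d = d
j ∧ h = j
j ∨ d = u
j ∧ u = j
d ∨ j = u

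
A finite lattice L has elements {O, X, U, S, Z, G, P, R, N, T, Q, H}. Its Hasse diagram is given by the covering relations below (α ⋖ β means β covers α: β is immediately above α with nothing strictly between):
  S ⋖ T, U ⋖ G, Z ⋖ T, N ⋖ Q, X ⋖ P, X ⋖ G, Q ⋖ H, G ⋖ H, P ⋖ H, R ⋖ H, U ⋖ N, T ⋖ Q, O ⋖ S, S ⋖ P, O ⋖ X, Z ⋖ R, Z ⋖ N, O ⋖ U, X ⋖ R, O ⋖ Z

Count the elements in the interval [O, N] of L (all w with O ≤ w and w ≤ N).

4

The interval [O, N] = {N, O, U, Z}, which has 4 elements.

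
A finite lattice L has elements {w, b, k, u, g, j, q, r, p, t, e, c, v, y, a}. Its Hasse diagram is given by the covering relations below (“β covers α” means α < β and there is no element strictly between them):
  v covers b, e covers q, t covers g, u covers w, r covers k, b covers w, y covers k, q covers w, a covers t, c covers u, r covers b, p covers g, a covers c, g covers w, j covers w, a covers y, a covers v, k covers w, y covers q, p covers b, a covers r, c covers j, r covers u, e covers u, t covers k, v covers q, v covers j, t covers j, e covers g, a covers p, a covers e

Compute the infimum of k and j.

w

Common lower bounds of {k, j}: w.
The greatest among these is w.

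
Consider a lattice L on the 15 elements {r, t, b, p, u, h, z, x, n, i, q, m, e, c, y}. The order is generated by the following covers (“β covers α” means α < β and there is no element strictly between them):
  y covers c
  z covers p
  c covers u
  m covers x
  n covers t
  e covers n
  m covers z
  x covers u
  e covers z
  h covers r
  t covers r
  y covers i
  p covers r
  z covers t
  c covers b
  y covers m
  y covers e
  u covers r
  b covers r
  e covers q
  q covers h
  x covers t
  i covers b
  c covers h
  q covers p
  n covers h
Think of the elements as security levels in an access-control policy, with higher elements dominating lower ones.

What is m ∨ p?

m

Common upper bounds of {m, p}: m, y.
The least among these is m.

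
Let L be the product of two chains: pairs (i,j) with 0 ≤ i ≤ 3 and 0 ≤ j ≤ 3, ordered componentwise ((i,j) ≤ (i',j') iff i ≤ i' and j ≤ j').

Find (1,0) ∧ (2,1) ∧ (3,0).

(1,0)

In a product of chains, the meet is componentwise min, giving (1,0).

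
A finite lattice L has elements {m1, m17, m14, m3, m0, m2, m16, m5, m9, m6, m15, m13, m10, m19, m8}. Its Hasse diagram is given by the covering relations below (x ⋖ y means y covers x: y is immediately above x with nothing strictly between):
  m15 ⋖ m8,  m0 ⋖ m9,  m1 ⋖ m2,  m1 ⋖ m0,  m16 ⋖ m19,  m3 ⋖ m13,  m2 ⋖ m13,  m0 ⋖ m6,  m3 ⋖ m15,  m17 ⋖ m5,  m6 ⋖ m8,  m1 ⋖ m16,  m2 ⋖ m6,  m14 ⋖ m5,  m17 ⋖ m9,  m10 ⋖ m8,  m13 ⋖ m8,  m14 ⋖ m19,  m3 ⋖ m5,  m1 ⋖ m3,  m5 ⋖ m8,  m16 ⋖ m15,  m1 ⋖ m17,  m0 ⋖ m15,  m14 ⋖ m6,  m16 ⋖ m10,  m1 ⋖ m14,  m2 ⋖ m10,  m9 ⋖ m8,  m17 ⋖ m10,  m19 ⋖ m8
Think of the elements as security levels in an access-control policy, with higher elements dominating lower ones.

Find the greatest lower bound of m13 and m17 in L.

Common lower bounds of {m13, m17}: m1.
The greatest among these is m1.

m1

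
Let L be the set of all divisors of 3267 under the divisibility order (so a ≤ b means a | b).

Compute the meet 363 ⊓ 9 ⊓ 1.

1

In the divisibility order, the meet is the greatest common divisor: gcd(363, 9, 1) = 1.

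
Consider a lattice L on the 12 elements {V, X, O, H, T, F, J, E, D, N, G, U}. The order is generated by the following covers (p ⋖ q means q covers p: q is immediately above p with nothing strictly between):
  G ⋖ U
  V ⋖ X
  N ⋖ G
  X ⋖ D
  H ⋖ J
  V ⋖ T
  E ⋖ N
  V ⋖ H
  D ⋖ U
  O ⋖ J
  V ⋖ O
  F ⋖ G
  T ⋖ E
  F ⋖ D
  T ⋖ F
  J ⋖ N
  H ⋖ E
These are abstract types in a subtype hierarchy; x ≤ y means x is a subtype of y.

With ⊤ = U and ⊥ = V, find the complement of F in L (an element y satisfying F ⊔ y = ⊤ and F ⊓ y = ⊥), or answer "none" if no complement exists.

none

For every candidate y, either F ∨ y ≠ U or F ∧ y ≠ V; no complement exists.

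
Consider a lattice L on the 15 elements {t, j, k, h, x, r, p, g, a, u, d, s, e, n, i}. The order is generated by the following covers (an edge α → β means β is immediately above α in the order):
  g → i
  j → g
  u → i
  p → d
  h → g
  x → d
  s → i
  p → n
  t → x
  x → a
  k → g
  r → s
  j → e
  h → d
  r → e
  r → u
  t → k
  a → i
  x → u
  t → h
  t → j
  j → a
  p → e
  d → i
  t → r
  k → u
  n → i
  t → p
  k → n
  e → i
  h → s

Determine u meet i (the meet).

Common lower bounds of {u, i}: k, r, t, u, x.
The greatest among these is u.

u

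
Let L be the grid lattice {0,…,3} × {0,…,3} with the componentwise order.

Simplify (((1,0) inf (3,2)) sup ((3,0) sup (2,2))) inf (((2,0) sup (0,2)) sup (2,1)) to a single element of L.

(1,0) ∧ (3,2) = (1,0)
(3,0) ∨ (2,2) = (3,2)
(1,0) ∨ (3,2) = (3,2)
(2,0) ∨ (0,2) = (2,2)
(2,2) ∨ (2,1) = (2,2)
(3,2) ∧ (2,2) = (2,2)

(2,2)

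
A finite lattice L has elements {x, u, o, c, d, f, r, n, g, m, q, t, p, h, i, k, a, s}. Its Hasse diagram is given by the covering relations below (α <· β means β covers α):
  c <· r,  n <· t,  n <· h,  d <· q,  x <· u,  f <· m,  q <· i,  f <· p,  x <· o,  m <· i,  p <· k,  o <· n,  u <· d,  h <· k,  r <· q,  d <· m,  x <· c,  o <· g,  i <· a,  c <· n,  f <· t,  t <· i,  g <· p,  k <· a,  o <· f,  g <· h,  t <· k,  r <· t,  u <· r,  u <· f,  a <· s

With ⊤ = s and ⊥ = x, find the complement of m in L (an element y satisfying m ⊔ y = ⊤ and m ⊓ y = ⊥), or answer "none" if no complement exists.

none

For every candidate y, either m ∨ y ≠ s or m ∧ y ≠ x; no complement exists.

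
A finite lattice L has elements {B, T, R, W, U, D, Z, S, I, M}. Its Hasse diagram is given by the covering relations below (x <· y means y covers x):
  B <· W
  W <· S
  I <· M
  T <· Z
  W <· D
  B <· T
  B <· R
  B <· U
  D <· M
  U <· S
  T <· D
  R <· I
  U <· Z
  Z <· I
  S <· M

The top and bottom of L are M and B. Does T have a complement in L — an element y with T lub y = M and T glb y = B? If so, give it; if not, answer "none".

S

Need y with T ∨ y = M and T ∧ y = B.
Checking each element gives: S.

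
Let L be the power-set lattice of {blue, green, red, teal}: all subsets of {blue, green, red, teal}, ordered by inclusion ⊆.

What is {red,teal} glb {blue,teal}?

{teal}

Common lower bounds of {{red,teal}, {blue,teal}}: {teal}, {}.
The greatest among these is {teal}.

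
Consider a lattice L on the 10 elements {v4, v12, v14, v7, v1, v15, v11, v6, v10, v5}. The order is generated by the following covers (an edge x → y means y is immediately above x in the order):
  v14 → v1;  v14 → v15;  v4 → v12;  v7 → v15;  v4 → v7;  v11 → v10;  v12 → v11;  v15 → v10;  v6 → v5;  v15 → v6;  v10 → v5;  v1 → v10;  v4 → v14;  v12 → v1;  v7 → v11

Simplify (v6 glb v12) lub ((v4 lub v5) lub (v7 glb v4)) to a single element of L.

v5

v6 ∧ v12 = v4
v4 ∨ v5 = v5
v7 ∧ v4 = v4
v5 ∨ v4 = v5
v4 ∨ v5 = v5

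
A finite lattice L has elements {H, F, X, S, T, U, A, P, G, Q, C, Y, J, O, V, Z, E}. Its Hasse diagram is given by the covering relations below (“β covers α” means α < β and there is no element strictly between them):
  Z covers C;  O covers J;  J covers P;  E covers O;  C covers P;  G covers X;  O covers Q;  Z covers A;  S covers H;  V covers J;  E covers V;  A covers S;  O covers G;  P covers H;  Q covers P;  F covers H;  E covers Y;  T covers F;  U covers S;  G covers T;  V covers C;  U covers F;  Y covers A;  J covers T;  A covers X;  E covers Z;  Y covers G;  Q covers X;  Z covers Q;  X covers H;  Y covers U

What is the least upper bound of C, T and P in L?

V

Common upper bounds of {C, T, P}: E, V.
The least among these is V.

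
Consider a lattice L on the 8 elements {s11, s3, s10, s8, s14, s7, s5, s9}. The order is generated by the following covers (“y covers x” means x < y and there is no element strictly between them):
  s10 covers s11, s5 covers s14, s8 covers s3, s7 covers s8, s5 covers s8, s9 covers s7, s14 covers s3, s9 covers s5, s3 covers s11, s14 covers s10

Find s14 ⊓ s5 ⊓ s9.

Common lower bounds of {s14, s5, s9}: s10, s11, s14, s3.
The greatest among these is s14.

s14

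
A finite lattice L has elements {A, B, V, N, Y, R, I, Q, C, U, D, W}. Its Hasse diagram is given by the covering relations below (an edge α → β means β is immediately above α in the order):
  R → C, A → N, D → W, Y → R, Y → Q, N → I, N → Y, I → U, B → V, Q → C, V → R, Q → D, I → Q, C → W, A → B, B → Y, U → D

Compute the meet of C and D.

Q

Common lower bounds of {C, D}: A, B, I, N, Q, Y.
The greatest among these is Q.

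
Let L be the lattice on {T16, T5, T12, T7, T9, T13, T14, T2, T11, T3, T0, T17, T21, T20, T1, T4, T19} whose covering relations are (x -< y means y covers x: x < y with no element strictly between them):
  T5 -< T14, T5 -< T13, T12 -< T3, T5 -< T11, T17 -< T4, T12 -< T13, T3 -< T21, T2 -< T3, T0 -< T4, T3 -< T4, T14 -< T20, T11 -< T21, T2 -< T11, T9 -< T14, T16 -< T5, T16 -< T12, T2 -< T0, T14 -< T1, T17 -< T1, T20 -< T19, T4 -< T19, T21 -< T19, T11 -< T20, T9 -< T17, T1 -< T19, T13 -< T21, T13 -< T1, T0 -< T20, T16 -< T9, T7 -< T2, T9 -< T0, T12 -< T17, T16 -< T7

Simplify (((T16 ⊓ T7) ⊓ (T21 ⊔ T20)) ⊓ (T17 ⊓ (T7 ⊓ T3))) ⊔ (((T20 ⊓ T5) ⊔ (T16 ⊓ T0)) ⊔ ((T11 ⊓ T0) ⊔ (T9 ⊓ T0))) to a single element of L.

T20

T16 ∧ T7 = T16
T21 ∨ T20 = T19
T16 ∧ T19 = T16
T7 ∧ T3 = T7
T17 ∧ T7 = T16
T16 ∧ T16 = T16
T20 ∧ T5 = T5
T16 ∧ T0 = T16
T5 ∨ T16 = T5
T11 ∧ T0 = T2
T9 ∧ T0 = T9
T2 ∨ T9 = T0
T5 ∨ T0 = T20
T16 ∨ T20 = T20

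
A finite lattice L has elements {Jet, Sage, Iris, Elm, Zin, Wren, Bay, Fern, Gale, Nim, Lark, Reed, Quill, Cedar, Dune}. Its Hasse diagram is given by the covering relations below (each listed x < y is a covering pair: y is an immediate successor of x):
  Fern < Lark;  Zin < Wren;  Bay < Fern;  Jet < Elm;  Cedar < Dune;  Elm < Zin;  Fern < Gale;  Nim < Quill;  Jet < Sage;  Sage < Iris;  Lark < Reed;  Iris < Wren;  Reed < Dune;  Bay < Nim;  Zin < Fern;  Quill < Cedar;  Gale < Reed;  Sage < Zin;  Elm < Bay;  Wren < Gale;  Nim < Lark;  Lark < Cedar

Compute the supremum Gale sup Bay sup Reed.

Reed

Common upper bounds of {Gale, Bay, Reed}: Dune, Reed.
The least among these is Reed.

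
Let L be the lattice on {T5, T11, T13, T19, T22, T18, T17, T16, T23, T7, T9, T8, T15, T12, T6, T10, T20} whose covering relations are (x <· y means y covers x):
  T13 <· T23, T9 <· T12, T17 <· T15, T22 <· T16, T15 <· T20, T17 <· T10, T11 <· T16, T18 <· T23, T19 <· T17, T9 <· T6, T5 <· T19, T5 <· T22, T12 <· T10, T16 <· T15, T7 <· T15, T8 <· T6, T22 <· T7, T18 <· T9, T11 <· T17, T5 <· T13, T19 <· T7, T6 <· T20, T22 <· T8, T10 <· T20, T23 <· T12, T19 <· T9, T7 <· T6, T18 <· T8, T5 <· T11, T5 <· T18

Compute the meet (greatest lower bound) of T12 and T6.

T9

Common lower bounds of {T12, T6}: T18, T19, T5, T9.
The greatest among these is T9.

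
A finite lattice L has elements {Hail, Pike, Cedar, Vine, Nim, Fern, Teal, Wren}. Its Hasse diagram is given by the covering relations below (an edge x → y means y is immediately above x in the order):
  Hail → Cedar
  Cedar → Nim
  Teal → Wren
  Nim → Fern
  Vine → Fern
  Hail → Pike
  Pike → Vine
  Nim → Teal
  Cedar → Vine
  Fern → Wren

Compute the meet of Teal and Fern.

Common lower bounds of {Teal, Fern}: Cedar, Hail, Nim.
The greatest among these is Nim.

Nim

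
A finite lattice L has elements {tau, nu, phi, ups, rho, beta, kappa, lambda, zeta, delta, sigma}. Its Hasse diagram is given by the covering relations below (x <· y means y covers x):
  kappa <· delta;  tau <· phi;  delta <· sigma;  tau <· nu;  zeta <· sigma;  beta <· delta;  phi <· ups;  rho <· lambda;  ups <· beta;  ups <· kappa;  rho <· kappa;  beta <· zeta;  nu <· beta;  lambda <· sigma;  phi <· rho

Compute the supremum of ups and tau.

Common upper bounds of {ups, tau}: beta, delta, kappa, sigma, ups, zeta.
The least among these is ups.

ups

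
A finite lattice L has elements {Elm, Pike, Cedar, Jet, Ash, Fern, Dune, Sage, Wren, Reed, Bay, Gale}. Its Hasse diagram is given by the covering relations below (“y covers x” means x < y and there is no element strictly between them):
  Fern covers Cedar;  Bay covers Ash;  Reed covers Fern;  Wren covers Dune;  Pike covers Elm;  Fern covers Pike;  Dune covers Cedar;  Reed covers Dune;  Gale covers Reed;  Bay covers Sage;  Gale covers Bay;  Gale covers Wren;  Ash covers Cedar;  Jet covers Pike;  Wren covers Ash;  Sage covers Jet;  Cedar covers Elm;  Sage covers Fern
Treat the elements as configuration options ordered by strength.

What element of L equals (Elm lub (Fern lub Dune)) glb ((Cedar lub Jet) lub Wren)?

Fern ∨ Dune = Reed
Elm ∨ Reed = Reed
Cedar ∨ Jet = Sage
Sage ∨ Wren = Gale
Reed ∧ Gale = Reed

Reed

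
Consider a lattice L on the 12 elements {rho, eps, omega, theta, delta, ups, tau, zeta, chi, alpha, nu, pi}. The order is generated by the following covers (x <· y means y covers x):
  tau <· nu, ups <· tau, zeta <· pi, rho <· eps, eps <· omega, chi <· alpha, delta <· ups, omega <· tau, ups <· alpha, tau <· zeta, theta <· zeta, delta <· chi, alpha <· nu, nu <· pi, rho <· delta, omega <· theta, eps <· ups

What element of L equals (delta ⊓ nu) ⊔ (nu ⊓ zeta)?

tau

delta ∧ nu = delta
nu ∧ zeta = tau
delta ∨ tau = tau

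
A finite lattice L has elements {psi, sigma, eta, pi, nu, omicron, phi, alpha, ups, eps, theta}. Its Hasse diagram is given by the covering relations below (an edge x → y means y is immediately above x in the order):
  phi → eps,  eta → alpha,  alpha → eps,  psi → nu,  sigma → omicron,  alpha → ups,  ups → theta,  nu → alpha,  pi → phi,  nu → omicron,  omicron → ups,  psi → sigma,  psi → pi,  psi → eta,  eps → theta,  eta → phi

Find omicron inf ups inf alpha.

nu

Common lower bounds of {omicron, ups, alpha}: nu, psi.
The greatest among these is nu.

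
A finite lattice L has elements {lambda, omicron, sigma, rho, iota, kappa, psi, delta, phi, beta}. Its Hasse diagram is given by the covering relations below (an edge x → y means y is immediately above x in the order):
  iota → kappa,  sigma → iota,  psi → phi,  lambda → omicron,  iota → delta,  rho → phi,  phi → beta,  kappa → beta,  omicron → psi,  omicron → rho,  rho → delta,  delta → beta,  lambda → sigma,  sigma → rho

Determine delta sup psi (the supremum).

beta

Common upper bounds of {delta, psi}: beta.
The least among these is beta.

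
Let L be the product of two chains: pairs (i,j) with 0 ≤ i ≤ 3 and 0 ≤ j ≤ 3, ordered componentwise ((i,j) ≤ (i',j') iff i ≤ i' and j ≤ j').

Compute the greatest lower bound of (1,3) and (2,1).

In a product of chains, the meet is componentwise min, giving (1,1).

(1,1)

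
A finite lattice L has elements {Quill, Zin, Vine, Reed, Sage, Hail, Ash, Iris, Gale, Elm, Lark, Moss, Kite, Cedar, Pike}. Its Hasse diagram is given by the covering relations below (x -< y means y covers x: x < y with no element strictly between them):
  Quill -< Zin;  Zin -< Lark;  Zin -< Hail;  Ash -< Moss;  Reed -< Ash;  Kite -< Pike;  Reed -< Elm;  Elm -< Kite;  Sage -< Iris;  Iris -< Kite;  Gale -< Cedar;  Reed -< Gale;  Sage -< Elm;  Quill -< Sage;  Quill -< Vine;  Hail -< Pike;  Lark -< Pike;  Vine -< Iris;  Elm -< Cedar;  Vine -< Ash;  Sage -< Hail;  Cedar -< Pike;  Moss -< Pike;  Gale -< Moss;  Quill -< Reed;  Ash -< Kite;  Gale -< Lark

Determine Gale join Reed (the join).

Common upper bounds of {Gale, Reed}: Cedar, Gale, Lark, Moss, Pike.
The least among these is Gale.

Gale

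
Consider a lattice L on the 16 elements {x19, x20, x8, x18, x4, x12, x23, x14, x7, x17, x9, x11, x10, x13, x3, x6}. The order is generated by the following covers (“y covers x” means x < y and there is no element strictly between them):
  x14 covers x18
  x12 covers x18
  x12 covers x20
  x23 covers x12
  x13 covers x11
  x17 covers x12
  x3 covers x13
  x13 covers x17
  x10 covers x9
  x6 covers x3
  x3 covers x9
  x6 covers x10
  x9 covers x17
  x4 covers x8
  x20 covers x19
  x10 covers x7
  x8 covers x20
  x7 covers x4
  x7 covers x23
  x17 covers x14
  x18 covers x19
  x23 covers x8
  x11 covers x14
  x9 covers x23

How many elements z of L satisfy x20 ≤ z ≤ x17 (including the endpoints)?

3

The interval [x20, x17] = {x12, x17, x20}, which has 3 elements.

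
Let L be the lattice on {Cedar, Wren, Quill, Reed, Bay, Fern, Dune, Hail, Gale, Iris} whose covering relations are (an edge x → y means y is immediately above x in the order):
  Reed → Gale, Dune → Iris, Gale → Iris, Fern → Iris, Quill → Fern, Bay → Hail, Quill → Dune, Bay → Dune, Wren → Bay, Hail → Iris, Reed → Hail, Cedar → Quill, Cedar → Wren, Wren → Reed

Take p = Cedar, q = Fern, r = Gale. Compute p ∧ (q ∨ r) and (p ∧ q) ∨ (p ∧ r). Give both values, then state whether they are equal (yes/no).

Cedar; Cedar; yes

q ∨ r = Iris, so p ∧ (q ∨ r) = Cedar ∧ Iris = Cedar.
p ∧ q = Cedar and p ∧ r = Cedar, so (p ∧ q) ∨ (p ∧ r) = Cedar ∨ Cedar = Cedar.
Equal: yes.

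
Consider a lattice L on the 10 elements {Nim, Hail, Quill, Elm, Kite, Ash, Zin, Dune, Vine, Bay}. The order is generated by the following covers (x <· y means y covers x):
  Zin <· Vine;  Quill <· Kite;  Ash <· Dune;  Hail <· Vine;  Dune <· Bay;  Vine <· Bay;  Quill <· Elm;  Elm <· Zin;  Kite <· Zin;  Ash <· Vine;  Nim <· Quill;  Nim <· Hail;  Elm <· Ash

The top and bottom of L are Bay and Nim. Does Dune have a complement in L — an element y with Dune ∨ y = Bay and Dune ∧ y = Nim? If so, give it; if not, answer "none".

Hail

Need y with Dune ∨ y = Bay and Dune ∧ y = Nim.
Checking each element gives: Hail.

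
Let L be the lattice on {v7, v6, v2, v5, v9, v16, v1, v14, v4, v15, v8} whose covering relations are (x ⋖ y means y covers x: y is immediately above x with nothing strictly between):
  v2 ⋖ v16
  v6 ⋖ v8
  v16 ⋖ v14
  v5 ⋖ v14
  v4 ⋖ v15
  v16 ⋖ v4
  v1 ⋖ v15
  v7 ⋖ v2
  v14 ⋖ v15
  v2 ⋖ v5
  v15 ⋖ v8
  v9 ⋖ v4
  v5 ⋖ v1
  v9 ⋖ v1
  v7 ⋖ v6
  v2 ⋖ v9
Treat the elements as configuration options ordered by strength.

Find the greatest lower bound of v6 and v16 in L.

Common lower bounds of {v6, v16}: v7.
The greatest among these is v7.

v7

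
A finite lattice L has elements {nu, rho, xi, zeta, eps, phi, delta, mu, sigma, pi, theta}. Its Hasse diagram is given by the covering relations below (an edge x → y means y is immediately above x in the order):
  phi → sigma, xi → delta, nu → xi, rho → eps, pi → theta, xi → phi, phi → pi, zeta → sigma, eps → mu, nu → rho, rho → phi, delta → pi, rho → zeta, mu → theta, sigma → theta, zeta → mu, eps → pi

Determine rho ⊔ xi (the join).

phi

Common upper bounds of {rho, xi}: phi, pi, sigma, theta.
The least among these is phi.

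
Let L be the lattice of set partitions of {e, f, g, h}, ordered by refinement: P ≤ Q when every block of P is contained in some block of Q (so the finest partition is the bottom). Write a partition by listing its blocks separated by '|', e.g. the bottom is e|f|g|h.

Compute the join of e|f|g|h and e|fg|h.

Common upper bounds of {e|f|g|h, e|fg|h}: efgh, efg|h, eh|fg, e|fgh, e|fg|h.
The least among these is e|fg|h.

e|fg|h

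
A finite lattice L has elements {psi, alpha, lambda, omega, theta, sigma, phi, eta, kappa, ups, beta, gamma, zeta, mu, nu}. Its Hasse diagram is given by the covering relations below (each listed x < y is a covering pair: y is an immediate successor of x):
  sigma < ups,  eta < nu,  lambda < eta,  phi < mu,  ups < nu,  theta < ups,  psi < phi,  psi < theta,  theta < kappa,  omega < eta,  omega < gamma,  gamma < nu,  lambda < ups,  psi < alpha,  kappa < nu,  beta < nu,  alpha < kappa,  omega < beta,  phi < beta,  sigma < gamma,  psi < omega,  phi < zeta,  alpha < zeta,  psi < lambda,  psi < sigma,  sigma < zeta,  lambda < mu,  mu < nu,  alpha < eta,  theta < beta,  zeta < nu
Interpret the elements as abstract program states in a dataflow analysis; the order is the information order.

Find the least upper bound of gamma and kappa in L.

nu

Common upper bounds of {gamma, kappa}: nu.
The least among these is nu.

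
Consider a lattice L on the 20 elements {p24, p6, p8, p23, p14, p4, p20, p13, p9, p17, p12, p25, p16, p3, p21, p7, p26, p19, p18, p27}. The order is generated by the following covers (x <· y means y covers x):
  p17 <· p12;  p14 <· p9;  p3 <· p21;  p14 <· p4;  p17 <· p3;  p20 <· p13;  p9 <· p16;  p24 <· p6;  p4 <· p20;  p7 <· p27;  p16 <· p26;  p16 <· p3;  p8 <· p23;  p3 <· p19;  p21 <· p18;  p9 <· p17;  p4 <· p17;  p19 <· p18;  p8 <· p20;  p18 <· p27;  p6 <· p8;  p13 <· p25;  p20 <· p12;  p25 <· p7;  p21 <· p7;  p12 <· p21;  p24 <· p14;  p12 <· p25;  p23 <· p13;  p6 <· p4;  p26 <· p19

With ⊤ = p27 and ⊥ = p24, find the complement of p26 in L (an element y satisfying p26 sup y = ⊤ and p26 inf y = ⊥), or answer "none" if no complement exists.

Need y with p26 ∨ y = p27 and p26 ∧ y = p24.
Checking each element gives: p23.

p23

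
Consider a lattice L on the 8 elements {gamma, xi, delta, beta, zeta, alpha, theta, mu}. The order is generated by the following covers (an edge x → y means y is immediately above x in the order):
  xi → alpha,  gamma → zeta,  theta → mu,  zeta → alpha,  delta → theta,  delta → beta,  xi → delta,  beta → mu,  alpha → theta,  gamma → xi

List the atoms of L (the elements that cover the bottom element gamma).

The atoms are exactly the elements that cover gamma: xi, zeta.

xi, zeta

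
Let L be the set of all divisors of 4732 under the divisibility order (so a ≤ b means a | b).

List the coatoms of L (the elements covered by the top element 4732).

The coatoms are exactly the elements covered by 4732: 2366, 364, 676.

2366, 364, 676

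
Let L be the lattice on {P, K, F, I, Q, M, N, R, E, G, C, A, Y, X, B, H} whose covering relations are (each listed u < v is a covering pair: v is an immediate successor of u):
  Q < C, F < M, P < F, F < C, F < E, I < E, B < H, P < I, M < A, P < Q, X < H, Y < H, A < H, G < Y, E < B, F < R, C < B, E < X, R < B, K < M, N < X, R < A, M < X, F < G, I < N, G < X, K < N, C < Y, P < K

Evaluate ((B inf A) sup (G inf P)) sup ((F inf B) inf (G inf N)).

B ∧ A = R
G ∧ P = P
R ∨ P = R
F ∧ B = F
G ∧ N = P
F ∧ P = P
R ∨ P = R

R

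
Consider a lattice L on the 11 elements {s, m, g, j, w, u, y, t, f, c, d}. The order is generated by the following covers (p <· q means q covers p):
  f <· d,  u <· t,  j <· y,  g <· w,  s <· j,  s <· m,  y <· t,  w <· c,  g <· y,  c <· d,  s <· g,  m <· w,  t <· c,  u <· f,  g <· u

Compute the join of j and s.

j

Common upper bounds of {j, s}: c, d, j, t, y.
The least among these is j.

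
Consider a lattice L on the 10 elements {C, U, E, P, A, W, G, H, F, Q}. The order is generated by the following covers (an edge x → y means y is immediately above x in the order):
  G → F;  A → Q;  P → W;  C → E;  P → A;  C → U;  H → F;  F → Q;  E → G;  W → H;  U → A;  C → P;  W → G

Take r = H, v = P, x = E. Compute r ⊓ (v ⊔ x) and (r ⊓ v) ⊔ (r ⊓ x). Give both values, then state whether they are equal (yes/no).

v ⊔ x = G, so r ⊓ (v ⊔ x) = H ⊓ G = W.
r ⊓ v = P and r ⊓ x = C, so (r ⊓ v) ⊔ (r ⊓ x) = P ⊔ C = P.
Equal: no.

W; P; no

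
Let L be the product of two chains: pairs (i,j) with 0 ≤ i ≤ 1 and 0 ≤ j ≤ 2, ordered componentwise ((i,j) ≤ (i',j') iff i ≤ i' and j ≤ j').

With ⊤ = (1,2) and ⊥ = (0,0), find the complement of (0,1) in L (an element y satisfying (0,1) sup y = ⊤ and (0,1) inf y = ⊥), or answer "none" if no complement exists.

For every candidate y, either (0,1) ∨ y ≠ (1,2) or (0,1) ∧ y ≠ (0,0); no complement exists.

none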